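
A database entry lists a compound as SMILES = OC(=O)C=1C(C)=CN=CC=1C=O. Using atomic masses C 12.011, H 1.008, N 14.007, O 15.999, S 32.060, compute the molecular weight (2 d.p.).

First, the molecular formula is C8H7NO3 (counting implicit H from valence).
  C: 8 × 12.011 = 96.088
  H: 7 × 1.008 = 7.056
  N: 1 × 14.007 = 14.007
  O: 3 × 15.999 = 47.997
Sum: 8×12.011 + 7×1.008 + 1×14.007 + 3×15.999 = 165.148 → 165.15 g/mol.

165.15 g/mol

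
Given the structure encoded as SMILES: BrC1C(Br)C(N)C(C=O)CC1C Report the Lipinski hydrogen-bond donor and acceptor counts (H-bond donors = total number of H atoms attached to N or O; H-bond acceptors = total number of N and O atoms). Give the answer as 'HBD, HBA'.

2, 2

Donors: find every N or O and count the H atoms it carries.
  atom 6 (N): bond orders sum to 1 → 2 H
  atom 9 (O): bond orders sum to 2 → 0 H
Lipinski HBD = 2.
Acceptors: N atoms = 1, O atoms = 1 → HBA = 2.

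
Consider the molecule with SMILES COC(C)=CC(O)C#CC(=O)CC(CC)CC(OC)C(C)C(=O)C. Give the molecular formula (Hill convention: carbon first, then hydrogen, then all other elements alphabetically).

Walk through each heavy atom and fill implicit hydrogens from standard valence (C 4, N 3, O 2, S 2, halogen 1):
  atom 1: C, bond orders sum to 1 (valence 4) → 3 H
  atom 2: O, bond orders sum to 2 (valence 2) → 0 H
  atom 3: C, bond orders sum to 4 (valence 4) → 0 H
  atom 4: C, bond orders sum to 1 (valence 4) → 3 H
  atom 5: C, bond orders sum to 3 (valence 4) → 1 H
  atom 6: C, bond orders sum to 3 (valence 4) → 1 H
  atom 7: O, bond orders sum to 1 (valence 2) → 1 H
  atom 8: C, bond orders sum to 4 (valence 4) → 0 H
  atom 9: C, bond orders sum to 4 (valence 4) → 0 H
  atom 10: C, bond orders sum to 4 (valence 4) → 0 H
  atom 11: O, bond orders sum to 2 (valence 2) → 0 H
  atom 12: C, bond orders sum to 2 (valence 4) → 2 H
  atom 13: C, bond orders sum to 3 (valence 4) → 1 H
  atom 14: C, bond orders sum to 2 (valence 4) → 2 H
  atom 15: C, bond orders sum to 1 (valence 4) → 3 H
  atom 16: C, bond orders sum to 2 (valence 4) → 2 H
  atom 17: C, bond orders sum to 3 (valence 4) → 1 H
  atom 18: O, bond orders sum to 2 (valence 2) → 0 H
  atom 19: C, bond orders sum to 1 (valence 4) → 3 H
  atom 20: C, bond orders sum to 3 (valence 4) → 1 H
  atom 21: C, bond orders sum to 1 (valence 4) → 3 H
  atom 22: C, bond orders sum to 4 (valence 4) → 0 H
  atom 23: O, bond orders sum to 2 (valence 2) → 0 H
  atom 24: C, bond orders sum to 1 (valence 4) → 3 H
Totals → C:19, H:30, O:5.

C19H30O5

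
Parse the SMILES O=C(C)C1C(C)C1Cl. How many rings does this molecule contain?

1

In SMILES, each pair of matching ring-closure digits denotes one ring-closing bond; the number of such bonds equals the number of independent rings.
Ring-closure bonds here: 1.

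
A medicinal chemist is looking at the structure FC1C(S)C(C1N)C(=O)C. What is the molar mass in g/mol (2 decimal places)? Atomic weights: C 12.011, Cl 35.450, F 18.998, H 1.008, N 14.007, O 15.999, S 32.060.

163.21 g/mol

First, the molecular formula is C6H10FNOS (counting implicit H from valence).
  C: 6 × 12.011 = 72.066
  F: 1 × 18.998 = 18.998
  H: 10 × 1.008 = 10.080
  N: 1 × 14.007 = 14.007
  O: 1 × 15.999 = 15.999
  S: 1 × 32.060 = 32.060
Sum: 6×12.011 + 1×18.998 + 10×1.008 + 1×14.007 + 1×15.999 + 1×32.060 = 163.210 → 163.21 g/mol.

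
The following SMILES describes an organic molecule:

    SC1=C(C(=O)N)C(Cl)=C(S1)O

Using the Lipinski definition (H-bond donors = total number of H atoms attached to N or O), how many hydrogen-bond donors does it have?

Donors: find every N or O and count the H atoms it carries.
  atom 5 (O): bond orders sum to 2 → 0 H
  atom 6 (N): bond orders sum to 1 → 2 H
  atom 11 (O): bond orders sum to 1 → 1 H
Lipinski HBD = 3.

3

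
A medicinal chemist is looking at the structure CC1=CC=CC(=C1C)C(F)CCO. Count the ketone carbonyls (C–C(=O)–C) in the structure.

0

Scan the SMILES for the ketone motif — none present.
Groups that are present: 1 hydroxyl.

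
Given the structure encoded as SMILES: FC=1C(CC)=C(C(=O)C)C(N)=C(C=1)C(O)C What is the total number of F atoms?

1

Scan the SMILES for F atoms (remember two-letter symbols like Cl and Br are single atoms).
Fluorine count: 1.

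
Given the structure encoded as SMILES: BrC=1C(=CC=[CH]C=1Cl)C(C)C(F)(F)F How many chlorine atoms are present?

Scan the SMILES for Cl atoms (remember two-letter symbols like Cl and Br are single atoms).
Chlorine count: 1.

1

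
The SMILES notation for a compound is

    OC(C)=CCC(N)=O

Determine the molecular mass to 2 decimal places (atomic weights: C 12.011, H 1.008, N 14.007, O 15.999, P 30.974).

115.13 g/mol

First, the molecular formula is C5H9NO2 (counting implicit H from valence).
  C: 5 × 12.011 = 60.055
  H: 9 × 1.008 = 9.072
  N: 1 × 14.007 = 14.007
  O: 2 × 15.999 = 31.998
Sum: 5×12.011 + 9×1.008 + 1×14.007 + 2×15.999 = 115.132 → 115.13 g/mol.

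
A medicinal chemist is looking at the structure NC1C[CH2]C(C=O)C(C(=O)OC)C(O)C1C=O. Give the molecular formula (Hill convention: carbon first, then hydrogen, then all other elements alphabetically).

C11H17NO5

Walk through each heavy atom and fill implicit hydrogens from standard valence (C 4, N 3, O 2, S 2, halogen 1):
  atom 1: N, bond orders sum to 1 (valence 3) → 2 H
  atom 2: C, bond orders sum to 3 (valence 4) → 1 H
  atom 3: C, bond orders sum to 2 (valence 4) → 2 H
  atom 4: C with explicit H count 2
  atom 5: C, bond orders sum to 3 (valence 4) → 1 H
  atom 6: C, bond orders sum to 3 (valence 4) → 1 H
  atom 7: O, bond orders sum to 2 (valence 2) → 0 H
  atom 8: C, bond orders sum to 3 (valence 4) → 1 H
  atom 9: C, bond orders sum to 4 (valence 4) → 0 H
  atom 10: O, bond orders sum to 2 (valence 2) → 0 H
  atom 11: O, bond orders sum to 2 (valence 2) → 0 H
  atom 12: C, bond orders sum to 1 (valence 4) → 3 H
  atom 13: C, bond orders sum to 3 (valence 4) → 1 H
  atom 14: O, bond orders sum to 1 (valence 2) → 1 H
  atom 15: C, bond orders sum to 3 (valence 4) → 1 H
  atom 16: C, bond orders sum to 3 (valence 4) → 1 H
  atom 17: O, bond orders sum to 2 (valence 2) → 0 H
Totals → C:11, H:17, N:1, O:5.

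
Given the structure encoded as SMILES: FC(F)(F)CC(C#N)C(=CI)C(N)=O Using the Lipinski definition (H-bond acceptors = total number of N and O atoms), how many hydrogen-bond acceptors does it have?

3

N atoms: 2; O atoms: 1.
Lipinski HBA = 2 + 1 = 3.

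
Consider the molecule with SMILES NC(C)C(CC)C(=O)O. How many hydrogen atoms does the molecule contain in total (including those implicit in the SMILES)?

Walk through each heavy atom and fill implicit hydrogens from standard valence (C 4, N 3, O 2, S 2, halogen 1):
  atom 1: N, bond orders sum to 1 (valence 3) → 2 H
  atom 2: C, bond orders sum to 3 (valence 4) → 1 H
  atom 3: C, bond orders sum to 1 (valence 4) → 3 H
  atom 4: C, bond orders sum to 3 (valence 4) → 1 H
  atom 5: C, bond orders sum to 2 (valence 4) → 2 H
  atom 6: C, bond orders sum to 1 (valence 4) → 3 H
  atom 7: C, bond orders sum to 4 (valence 4) → 0 H
  atom 8: O, bond orders sum to 2 (valence 2) → 0 H
  atom 9: O, bond orders sum to 1 (valence 2) → 1 H
Total hydrogens: 13.

13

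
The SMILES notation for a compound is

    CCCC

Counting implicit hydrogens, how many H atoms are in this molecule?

10

Walk through each heavy atom and fill implicit hydrogens from standard valence (C 4, N 3, O 2, S 2, halogen 1):
  atom 1: C, bond orders sum to 1 (valence 4) → 3 H
  atom 2: C, bond orders sum to 2 (valence 4) → 2 H
  atom 3: C, bond orders sum to 2 (valence 4) → 2 H
  atom 4: C, bond orders sum to 1 (valence 4) → 3 H
Total hydrogens: 10.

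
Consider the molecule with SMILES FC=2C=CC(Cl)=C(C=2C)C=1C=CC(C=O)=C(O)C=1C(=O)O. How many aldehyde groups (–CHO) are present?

1

The aldehyde motif appears at heavy-atom position 14 in the SMILES.
Other groups present: 1 carboxylic acid, 1 hydroxyl.
Aldehyde count: 1.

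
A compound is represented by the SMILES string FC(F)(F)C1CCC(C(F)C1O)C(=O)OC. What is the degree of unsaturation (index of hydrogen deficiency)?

Degree of unsaturation = (number of rings) + (number of π bonds).
Ring closures in the SMILES: 1.
π bonds: 1 double bond (each 1 DoU) → 1 DoU from unsaturation.
Total DoU = 1 + 1 = 2.

2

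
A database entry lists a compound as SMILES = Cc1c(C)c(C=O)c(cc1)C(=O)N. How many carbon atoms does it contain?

Count every carbon token in the SMILES (each C, including those in ring-closure positions and inside branches).
Carbon count: 10.

10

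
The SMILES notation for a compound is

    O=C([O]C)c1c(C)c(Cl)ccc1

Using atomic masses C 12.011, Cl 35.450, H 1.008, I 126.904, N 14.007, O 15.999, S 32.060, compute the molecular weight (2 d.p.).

First, the molecular formula is C9H9ClO2 (counting implicit H from valence).
  C: 9 × 12.011 = 108.099
  Cl: 1 × 35.450 = 35.450
  H: 9 × 1.008 = 9.072
  O: 2 × 15.999 = 31.998
Sum: 9×12.011 + 1×35.450 + 9×1.008 + 2×15.999 = 184.619 → 184.62 g/mol.

184.62 g/mol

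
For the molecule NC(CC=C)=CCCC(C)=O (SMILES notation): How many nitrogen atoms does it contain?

1

Scan the SMILES for N atoms (remember two-letter symbols like Cl and Br are single atoms).
Nitrogen count: 1.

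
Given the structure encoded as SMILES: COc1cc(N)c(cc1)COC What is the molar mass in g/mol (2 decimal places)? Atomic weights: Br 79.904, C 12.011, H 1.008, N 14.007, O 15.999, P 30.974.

167.21 g/mol

First, the molecular formula is C9H13NO2 (counting implicit H from valence).
  C: 9 × 12.011 = 108.099
  H: 13 × 1.008 = 13.104
  N: 1 × 14.007 = 14.007
  O: 2 × 15.999 = 31.998
Sum: 9×12.011 + 13×1.008 + 1×14.007 + 2×15.999 = 167.208 → 167.21 g/mol.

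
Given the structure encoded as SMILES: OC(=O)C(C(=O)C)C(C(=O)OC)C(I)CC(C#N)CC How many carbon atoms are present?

Count every carbon token in the SMILES (each C, including those in ring-closure positions and inside branches).
Carbon count: 13.

13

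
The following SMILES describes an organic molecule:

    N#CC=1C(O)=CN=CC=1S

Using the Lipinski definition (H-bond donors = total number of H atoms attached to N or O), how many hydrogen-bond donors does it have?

Donors: find every N or O and count the H atoms it carries.
  atom 1 (N): bond orders sum to 3 → 0 H
  atom 5 (O): bond orders sum to 1 → 1 H
  atom 7 (N): bond orders sum to 3 → 0 H
Lipinski HBD = 1.

1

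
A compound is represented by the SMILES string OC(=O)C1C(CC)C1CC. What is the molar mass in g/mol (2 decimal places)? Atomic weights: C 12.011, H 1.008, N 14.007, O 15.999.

142.20 g/mol

First, the molecular formula is C8H14O2 (counting implicit H from valence).
  C: 8 × 12.011 = 96.088
  H: 14 × 1.008 = 14.112
  O: 2 × 15.999 = 31.998
Sum: 8×12.011 + 14×1.008 + 2×15.999 = 142.198 → 142.20 g/mol.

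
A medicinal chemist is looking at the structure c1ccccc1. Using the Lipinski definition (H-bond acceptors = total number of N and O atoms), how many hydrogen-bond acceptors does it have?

N atoms: 0; O atoms: 0.
Lipinski HBA = 0 + 0 = 0.

0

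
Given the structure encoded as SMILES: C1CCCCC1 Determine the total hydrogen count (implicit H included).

12

Walk through each heavy atom and fill implicit hydrogens from standard valence (C 4, N 3, O 2, S 2, halogen 1):
  atom 1: C, bond orders sum to 2 (valence 4) → 2 H
  atom 2: C, bond orders sum to 2 (valence 4) → 2 H
  atom 3: C, bond orders sum to 2 (valence 4) → 2 H
  atom 4: C, bond orders sum to 2 (valence 4) → 2 H
  atom 5: C, bond orders sum to 2 (valence 4) → 2 H
  atom 6: C, bond orders sum to 2 (valence 4) → 2 H
Total hydrogens: 12.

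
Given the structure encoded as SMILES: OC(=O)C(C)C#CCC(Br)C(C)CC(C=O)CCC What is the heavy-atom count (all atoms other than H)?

19

Every atom symbol written in the SMILES (organic subset) is one heavy atom; implicit H are not written.
Heavy atoms by element → Br:1, C:15, O:3.
Total: 19.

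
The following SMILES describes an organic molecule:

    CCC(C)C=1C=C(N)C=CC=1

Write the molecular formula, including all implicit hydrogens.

C10H15N

Walk through each heavy atom and fill implicit hydrogens from standard valence (C 4, N 3, O 2, S 2, halogen 1):
  atom 1: C, bond orders sum to 1 (valence 4) → 3 H
  atom 2: C, bond orders sum to 2 (valence 4) → 2 H
  atom 3: C, bond orders sum to 3 (valence 4) → 1 H
  atom 4: C, bond orders sum to 1 (valence 4) → 3 H
  atom 5: C, bond orders sum to 4 (valence 4) → 0 H
  atom 6: C, bond orders sum to 3 (valence 4) → 1 H
  atom 7: C, bond orders sum to 4 (valence 4) → 0 H
  atom 8: N, bond orders sum to 1 (valence 3) → 2 H
  atom 9: C, bond orders sum to 3 (valence 4) → 1 H
  atom 10: C, bond orders sum to 3 (valence 4) → 1 H
  atom 11: C, bond orders sum to 3 (valence 4) → 1 H
Totals → C:10, H:15, N:1.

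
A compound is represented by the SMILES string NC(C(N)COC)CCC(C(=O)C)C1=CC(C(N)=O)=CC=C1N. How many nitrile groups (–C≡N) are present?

0

Scan the SMILES for the nitrile motif — none present.
Groups that are present: 1 amide, 1 ether, 1 ketone, 3 primary amine.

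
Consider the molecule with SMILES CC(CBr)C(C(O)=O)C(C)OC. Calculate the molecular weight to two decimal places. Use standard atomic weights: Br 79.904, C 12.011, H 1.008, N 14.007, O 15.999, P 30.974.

239.11 g/mol

First, the molecular formula is C8H15BrO3 (counting implicit H from valence).
  Br: 1 × 79.904 = 79.904
  C: 8 × 12.011 = 96.088
  H: 15 × 1.008 = 15.120
  O: 3 × 15.999 = 47.997
Sum: 1×79.904 + 8×12.011 + 15×1.008 + 3×15.999 = 239.109 → 239.11 g/mol.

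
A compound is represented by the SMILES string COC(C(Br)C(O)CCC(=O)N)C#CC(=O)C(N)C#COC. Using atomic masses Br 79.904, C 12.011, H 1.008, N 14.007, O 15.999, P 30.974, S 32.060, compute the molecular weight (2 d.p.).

375.22 g/mol

First, the molecular formula is C14H19BrN2O5 (counting implicit H from valence).
  Br: 1 × 79.904 = 79.904
  C: 14 × 12.011 = 168.154
  H: 19 × 1.008 = 19.152
  N: 2 × 14.007 = 28.014
  O: 5 × 15.999 = 79.995
Sum: 1×79.904 + 14×12.011 + 19×1.008 + 2×14.007 + 5×15.999 = 375.219 → 375.22 g/mol.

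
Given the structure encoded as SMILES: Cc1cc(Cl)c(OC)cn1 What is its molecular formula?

C7H8ClNO

Walk through each heavy atom and fill implicit hydrogens from standard valence (C 4, N 3, O 2, S 2, halogen 1); for lowercase aromatic atoms, an aromatic c carries 1 H when it has two neighbours and 0 H with three, and aromatic n carries 0 H:
  atom 1: C, bond orders sum to 1 (valence 4) → 3 H
  atom 2: aromatic c, 3 neighbours → 0 H
  atom 3: aromatic c, 2 neighbours → 1 H
  atom 4: aromatic c, 3 neighbours → 0 H
  atom 5: Cl (halogen, monovalent) → 0 H
  atom 6: aromatic c, 3 neighbours → 0 H
  atom 7: O, bond orders sum to 2 (valence 2) → 0 H
  atom 8: C, bond orders sum to 1 (valence 4) → 3 H
  atom 9: aromatic c, 2 neighbours → 1 H
  atom 10: aromatic n, 2 neighbours → 0 H
Totals → C:7, H:8, Cl:1, N:1, O:1.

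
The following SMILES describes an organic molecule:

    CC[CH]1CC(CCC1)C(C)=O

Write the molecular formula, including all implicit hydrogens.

Walk through each heavy atom and fill implicit hydrogens from standard valence (C 4, N 3, O 2, S 2, halogen 1):
  atom 1: C, bond orders sum to 1 (valence 4) → 3 H
  atom 2: C, bond orders sum to 2 (valence 4) → 2 H
  atom 3: C with explicit H count 1
  atom 4: C, bond orders sum to 2 (valence 4) → 2 H
  atom 5: C, bond orders sum to 3 (valence 4) → 1 H
  atom 6: C, bond orders sum to 2 (valence 4) → 2 H
  atom 7: C, bond orders sum to 2 (valence 4) → 2 H
  atom 8: C, bond orders sum to 2 (valence 4) → 2 H
  atom 9: C, bond orders sum to 4 (valence 4) → 0 H
  atom 10: C, bond orders sum to 1 (valence 4) → 3 H
  atom 11: O, bond orders sum to 2 (valence 2) → 0 H
Totals → C:10, H:18, O:1.
In Hill order: C10H18O.

C10H18O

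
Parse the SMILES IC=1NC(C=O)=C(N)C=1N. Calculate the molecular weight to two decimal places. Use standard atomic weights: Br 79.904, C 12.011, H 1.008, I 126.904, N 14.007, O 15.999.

First, the molecular formula is C5H6IN3O (counting implicit H from valence).
  C: 5 × 12.011 = 60.055
  H: 6 × 1.008 = 6.048
  I: 1 × 126.904 = 126.904
  N: 3 × 14.007 = 42.021
  O: 1 × 15.999 = 15.999
Sum: 5×12.011 + 6×1.008 + 1×126.904 + 3×14.007 + 1×15.999 = 251.027 → 251.03 g/mol.

251.03 g/mol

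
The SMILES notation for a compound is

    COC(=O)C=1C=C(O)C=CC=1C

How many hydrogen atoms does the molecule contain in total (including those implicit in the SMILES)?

Walk through each heavy atom and fill implicit hydrogens from standard valence (C 4, N 3, O 2, S 2, halogen 1):
  atom 1: C, bond orders sum to 1 (valence 4) → 3 H
  atom 2: O, bond orders sum to 2 (valence 2) → 0 H
  atom 3: C, bond orders sum to 4 (valence 4) → 0 H
  atom 4: O, bond orders sum to 2 (valence 2) → 0 H
  atom 5: C, bond orders sum to 4 (valence 4) → 0 H
  atom 6: C, bond orders sum to 3 (valence 4) → 1 H
  atom 7: C, bond orders sum to 4 (valence 4) → 0 H
  atom 8: O, bond orders sum to 1 (valence 2) → 1 H
  atom 9: C, bond orders sum to 3 (valence 4) → 1 H
  atom 10: C, bond orders sum to 3 (valence 4) → 1 H
  atom 11: C, bond orders sum to 4 (valence 4) → 0 H
  atom 12: C, bond orders sum to 1 (valence 4) → 3 H
Total hydrogens: 10.

10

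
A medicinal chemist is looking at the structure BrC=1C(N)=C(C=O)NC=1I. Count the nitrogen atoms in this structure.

2

Scan the SMILES for N atoms (remember two-letter symbols like Cl and Br are single atoms).
Nitrogen count: 2.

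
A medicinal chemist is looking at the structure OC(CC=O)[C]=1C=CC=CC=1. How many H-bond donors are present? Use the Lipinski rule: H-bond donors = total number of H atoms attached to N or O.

1

Donors: find every N or O and count the H atoms it carries.
  atom 1 (O): bond orders sum to 1 → 1 H
  atom 5 (O): bond orders sum to 2 → 0 H
Lipinski HBD = 1.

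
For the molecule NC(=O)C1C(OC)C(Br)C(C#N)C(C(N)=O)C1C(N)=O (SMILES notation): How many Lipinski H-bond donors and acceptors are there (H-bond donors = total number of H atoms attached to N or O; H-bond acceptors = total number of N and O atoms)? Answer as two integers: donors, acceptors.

6, 8

Donors: find every N or O and count the H atoms it carries.
  atom 1 (N): bond orders sum to 1 → 2 H
  atom 3 (O): bond orders sum to 2 → 0 H
  atom 6 (O): bond orders sum to 2 → 0 H
  atom 12 (N): bond orders sum to 3 → 0 H
  atom 15 (N): bond orders sum to 1 → 2 H
  atom 16 (O): bond orders sum to 2 → 0 H
  atom 19 (N): bond orders sum to 1 → 2 H
  atom 20 (O): bond orders sum to 2 → 0 H
Lipinski HBD = 6.
Acceptors: N atoms = 4, O atoms = 4 → HBA = 8.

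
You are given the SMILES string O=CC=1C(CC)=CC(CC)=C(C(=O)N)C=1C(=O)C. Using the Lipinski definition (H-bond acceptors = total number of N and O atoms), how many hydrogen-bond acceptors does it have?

4

N atoms: 1; O atoms: 3.
Lipinski HBA = 1 + 3 = 4.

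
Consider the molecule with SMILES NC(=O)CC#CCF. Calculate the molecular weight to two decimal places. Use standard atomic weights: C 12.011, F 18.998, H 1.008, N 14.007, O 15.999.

115.11 g/mol

First, the molecular formula is C5H6FNO (counting implicit H from valence).
  C: 5 × 12.011 = 60.055
  F: 1 × 18.998 = 18.998
  H: 6 × 1.008 = 6.048
  N: 1 × 14.007 = 14.007
  O: 1 × 15.999 = 15.999
Sum: 5×12.011 + 1×18.998 + 6×1.008 + 1×14.007 + 1×15.999 = 115.107 → 115.11 g/mol.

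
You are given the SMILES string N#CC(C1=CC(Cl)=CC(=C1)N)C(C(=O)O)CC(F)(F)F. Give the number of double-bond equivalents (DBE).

7

Degree of unsaturation = (number of rings) + (number of π bonds).
Ring closures in the SMILES: 1.
π bonds: 4 double bonds (each 1 DoU), 1 triple bond (each 2 DoU) → 6 DoU from unsaturation.
Total DoU = 1 + 6 = 7.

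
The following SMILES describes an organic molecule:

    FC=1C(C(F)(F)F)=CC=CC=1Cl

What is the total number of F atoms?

Scan the SMILES for F atoms (remember two-letter symbols like Cl and Br are single atoms).
Fluorine count: 4.

4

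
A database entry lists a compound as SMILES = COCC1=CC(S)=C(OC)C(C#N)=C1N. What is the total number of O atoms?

2

Scan the SMILES for O atoms (remember two-letter symbols like Cl and Br are single atoms).
Oxygen count: 2.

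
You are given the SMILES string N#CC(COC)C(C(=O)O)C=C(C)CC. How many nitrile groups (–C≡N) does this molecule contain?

1

The nitrile motif appears at heavy-atom position 2 in the SMILES.
Other groups present: 1 alkene, 1 carboxylic acid, 1 ether.
Nitrile count: 1.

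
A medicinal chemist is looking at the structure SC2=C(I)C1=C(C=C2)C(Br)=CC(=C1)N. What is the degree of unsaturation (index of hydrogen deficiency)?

7

Degree of unsaturation = (number of rings) + (number of π bonds).
Ring closures in the SMILES: 2.
π bonds: 5 double bonds (each 1 DoU) → 5 DoU from unsaturation.
Total DoU = 2 + 5 = 7.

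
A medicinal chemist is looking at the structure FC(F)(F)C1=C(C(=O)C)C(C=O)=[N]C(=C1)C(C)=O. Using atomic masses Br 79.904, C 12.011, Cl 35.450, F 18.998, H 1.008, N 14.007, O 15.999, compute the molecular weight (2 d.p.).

259.18 g/mol

First, the molecular formula is C11H8F3NO3 (counting implicit H from valence).
  C: 11 × 12.011 = 132.121
  F: 3 × 18.998 = 56.994
  H: 8 × 1.008 = 8.064
  N: 1 × 14.007 = 14.007
  O: 3 × 15.999 = 47.997
Sum: 11×12.011 + 3×18.998 + 8×1.008 + 1×14.007 + 3×15.999 = 259.183 → 259.18 g/mol.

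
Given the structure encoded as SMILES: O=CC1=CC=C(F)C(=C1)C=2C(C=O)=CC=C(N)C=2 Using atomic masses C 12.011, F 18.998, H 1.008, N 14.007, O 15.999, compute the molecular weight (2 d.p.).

First, the molecular formula is C14H10FNO2 (counting implicit H from valence).
  C: 14 × 12.011 = 168.154
  F: 1 × 18.998 = 18.998
  H: 10 × 1.008 = 10.080
  N: 1 × 14.007 = 14.007
  O: 2 × 15.999 = 31.998
Sum: 14×12.011 + 1×18.998 + 10×1.008 + 1×14.007 + 2×15.999 = 243.237 → 243.24 g/mol.

243.24 g/mol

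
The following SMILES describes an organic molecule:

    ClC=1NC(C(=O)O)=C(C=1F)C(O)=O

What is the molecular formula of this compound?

Walk through each heavy atom and fill implicit hydrogens from standard valence (C 4, N 3, O 2, S 2, halogen 1):
  atom 1: Cl (halogen, monovalent) → 0 H
  atom 2: C, bond orders sum to 4 (valence 4) → 0 H
  atom 3: N, bond orders sum to 2 (valence 3) → 1 H
  atom 4: C, bond orders sum to 4 (valence 4) → 0 H
  atom 5: C, bond orders sum to 4 (valence 4) → 0 H
  atom 6: O, bond orders sum to 2 (valence 2) → 0 H
  atom 7: O, bond orders sum to 1 (valence 2) → 1 H
  atom 8: C, bond orders sum to 4 (valence 4) → 0 H
  atom 9: C, bond orders sum to 4 (valence 4) → 0 H
  atom 10: F (halogen, monovalent) → 0 H
  atom 11: C, bond orders sum to 4 (valence 4) → 0 H
  atom 12: O, bond orders sum to 1 (valence 2) → 1 H
  atom 13: O, bond orders sum to 2 (valence 2) → 0 H
Totals → C:6, H:3, Cl:1, F:1, N:1, O:4.
In Hill order: C6H3ClFNO4.

C6H3ClFNO4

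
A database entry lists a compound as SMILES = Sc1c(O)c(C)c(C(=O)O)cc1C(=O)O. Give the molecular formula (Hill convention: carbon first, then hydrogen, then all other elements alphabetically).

C9H8O5S

Walk through each heavy atom and fill implicit hydrogens from standard valence (C 4, N 3, O 2, S 2, halogen 1); for lowercase aromatic atoms, an aromatic c carries 1 H when it has two neighbours and 0 H with three, and aromatic n carries 0 H:
  atom 1: S, bond orders sum to 1 (valence 2) → 1 H
  atom 2: aromatic c, 3 neighbours → 0 H
  atom 3: aromatic c, 3 neighbours → 0 H
  atom 4: O, bond orders sum to 1 (valence 2) → 1 H
  atom 5: aromatic c, 3 neighbours → 0 H
  atom 6: C, bond orders sum to 1 (valence 4) → 3 H
  atom 7: aromatic c, 3 neighbours → 0 H
  atom 8: C, bond orders sum to 4 (valence 4) → 0 H
  atom 9: O, bond orders sum to 2 (valence 2) → 0 H
  atom 10: O, bond orders sum to 1 (valence 2) → 1 H
  atom 11: aromatic c, 2 neighbours → 1 H
  atom 12: aromatic c, 3 neighbours → 0 H
  atom 13: C, bond orders sum to 4 (valence 4) → 0 H
  atom 14: O, bond orders sum to 2 (valence 2) → 0 H
  atom 15: O, bond orders sum to 1 (valence 2) → 1 H
Totals → C:9, H:8, O:5, S:1.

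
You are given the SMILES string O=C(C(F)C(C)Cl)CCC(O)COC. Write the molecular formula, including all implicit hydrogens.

C9H16ClFO3

Walk through each heavy atom and fill implicit hydrogens from standard valence (C 4, N 3, O 2, S 2, halogen 1):
  atom 1: O, bond orders sum to 2 (valence 2) → 0 H
  atom 2: C, bond orders sum to 4 (valence 4) → 0 H
  atom 3: C, bond orders sum to 3 (valence 4) → 1 H
  atom 4: F (halogen, monovalent) → 0 H
  atom 5: C, bond orders sum to 3 (valence 4) → 1 H
  atom 6: C, bond orders sum to 1 (valence 4) → 3 H
  atom 7: Cl (halogen, monovalent) → 0 H
  atom 8: C, bond orders sum to 2 (valence 4) → 2 H
  atom 9: C, bond orders sum to 2 (valence 4) → 2 H
  atom 10: C, bond orders sum to 3 (valence 4) → 1 H
  atom 11: O, bond orders sum to 1 (valence 2) → 1 H
  atom 12: C, bond orders sum to 2 (valence 4) → 2 H
  atom 13: O, bond orders sum to 2 (valence 2) → 0 H
  atom 14: C, bond orders sum to 1 (valence 4) → 3 H
Totals → C:9, H:16, Cl:1, F:1, O:3.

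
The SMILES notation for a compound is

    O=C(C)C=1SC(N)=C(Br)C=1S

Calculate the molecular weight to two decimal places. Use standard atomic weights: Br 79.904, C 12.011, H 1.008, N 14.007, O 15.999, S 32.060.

252.14 g/mol

First, the molecular formula is C6H6BrNOS2 (counting implicit H from valence).
  Br: 1 × 79.904 = 79.904
  C: 6 × 12.011 = 72.066
  H: 6 × 1.008 = 6.048
  N: 1 × 14.007 = 14.007
  O: 1 × 15.999 = 15.999
  S: 2 × 32.060 = 64.120
Sum: 1×79.904 + 6×12.011 + 6×1.008 + 1×14.007 + 1×15.999 + 2×32.060 = 252.144 → 252.14 g/mol.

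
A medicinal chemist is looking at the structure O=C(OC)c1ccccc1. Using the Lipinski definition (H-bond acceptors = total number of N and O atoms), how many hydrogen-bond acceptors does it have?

2

N atoms: 0; O atoms: 2.
Lipinski HBA = 0 + 2 = 2.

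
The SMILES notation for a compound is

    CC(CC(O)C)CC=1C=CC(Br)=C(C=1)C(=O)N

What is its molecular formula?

Walk through each heavy atom and fill implicit hydrogens from standard valence (C 4, N 3, O 2, S 2, halogen 1):
  atom 1: C, bond orders sum to 1 (valence 4) → 3 H
  atom 2: C, bond orders sum to 3 (valence 4) → 1 H
  atom 3: C, bond orders sum to 2 (valence 4) → 2 H
  atom 4: C, bond orders sum to 3 (valence 4) → 1 H
  atom 5: O, bond orders sum to 1 (valence 2) → 1 H
  atom 6: C, bond orders sum to 1 (valence 4) → 3 H
  atom 7: C, bond orders sum to 2 (valence 4) → 2 H
  atom 8: C, bond orders sum to 4 (valence 4) → 0 H
  atom 9: C, bond orders sum to 3 (valence 4) → 1 H
  atom 10: C, bond orders sum to 3 (valence 4) → 1 H
  atom 11: C, bond orders sum to 4 (valence 4) → 0 H
  atom 12: Br (halogen, monovalent) → 0 H
  atom 13: C, bond orders sum to 4 (valence 4) → 0 H
  atom 14: C, bond orders sum to 3 (valence 4) → 1 H
  atom 15: C, bond orders sum to 4 (valence 4) → 0 H
  atom 16: O, bond orders sum to 2 (valence 2) → 0 H
  atom 17: N, bond orders sum to 1 (valence 3) → 2 H
Totals → C:13, H:18, Br:1, N:1, O:2.
In Hill order: C13H18BrNO2.

C13H18BrNO2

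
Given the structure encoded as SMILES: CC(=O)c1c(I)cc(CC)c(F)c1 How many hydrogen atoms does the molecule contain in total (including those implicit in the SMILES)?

Walk through each heavy atom and fill implicit hydrogens from standard valence (C 4, N 3, O 2, S 2, halogen 1); for lowercase aromatic atoms, an aromatic c carries 1 H when it has two neighbours and 0 H with three, and aromatic n carries 0 H:
  atom 1: C, bond orders sum to 1 (valence 4) → 3 H
  atom 2: C, bond orders sum to 4 (valence 4) → 0 H
  atom 3: O, bond orders sum to 2 (valence 2) → 0 H
  atom 4: aromatic c, 3 neighbours → 0 H
  atom 5: aromatic c, 3 neighbours → 0 H
  atom 6: I (halogen, monovalent) → 0 H
  atom 7: aromatic c, 2 neighbours → 1 H
  atom 8: aromatic c, 3 neighbours → 0 H
  atom 9: C, bond orders sum to 2 (valence 4) → 2 H
  atom 10: C, bond orders sum to 1 (valence 4) → 3 H
  atom 11: aromatic c, 3 neighbours → 0 H
  atom 12: F (halogen, monovalent) → 0 H
  atom 13: aromatic c, 2 neighbours → 1 H
Total hydrogens: 10.

10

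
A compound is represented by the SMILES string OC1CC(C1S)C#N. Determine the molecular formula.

Walk through each heavy atom and fill implicit hydrogens from standard valence (C 4, N 3, O 2, S 2, halogen 1):
  atom 1: O, bond orders sum to 1 (valence 2) → 1 H
  atom 2: C, bond orders sum to 3 (valence 4) → 1 H
  atom 3: C, bond orders sum to 2 (valence 4) → 2 H
  atom 4: C, bond orders sum to 3 (valence 4) → 1 H
  atom 5: C, bond orders sum to 3 (valence 4) → 1 H
  atom 6: S, bond orders sum to 1 (valence 2) → 1 H
  atom 7: C, bond orders sum to 4 (valence 4) → 0 H
  atom 8: N, bond orders sum to 3 (valence 3) → 0 H
Totals → C:5, H:7, N:1, O:1, S:1.

C5H7NOS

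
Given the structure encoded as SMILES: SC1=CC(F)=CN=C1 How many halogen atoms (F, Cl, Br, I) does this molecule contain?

Halogen atoms appear at heavy-atom position 5 (1×F).
Other groups present: 1 thiol.
Halogen count: 1.

1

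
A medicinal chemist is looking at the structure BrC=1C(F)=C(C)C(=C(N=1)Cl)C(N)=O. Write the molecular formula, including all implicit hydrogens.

C7H5BrClFN2O

Walk through each heavy atom and fill implicit hydrogens from standard valence (C 4, N 3, O 2, S 2, halogen 1):
  atom 1: Br (halogen, monovalent) → 0 H
  atom 2: C, bond orders sum to 4 (valence 4) → 0 H
  atom 3: C, bond orders sum to 4 (valence 4) → 0 H
  atom 4: F (halogen, monovalent) → 0 H
  atom 5: C, bond orders sum to 4 (valence 4) → 0 H
  atom 6: C, bond orders sum to 1 (valence 4) → 3 H
  atom 7: C, bond orders sum to 4 (valence 4) → 0 H
  atom 8: C, bond orders sum to 4 (valence 4) → 0 H
  atom 9: N, bond orders sum to 3 (valence 3) → 0 H
  atom 10: Cl (halogen, monovalent) → 0 H
  atom 11: C, bond orders sum to 4 (valence 4) → 0 H
  atom 12: N, bond orders sum to 1 (valence 3) → 2 H
  atom 13: O, bond orders sum to 2 (valence 2) → 0 H
Totals → C:7, H:5, Br:1, Cl:1, F:1, N:2, O:1.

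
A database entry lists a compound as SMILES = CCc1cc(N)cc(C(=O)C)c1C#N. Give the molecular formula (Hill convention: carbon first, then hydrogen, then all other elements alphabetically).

C11H12N2O

Walk through each heavy atom and fill implicit hydrogens from standard valence (C 4, N 3, O 2, S 2, halogen 1); for lowercase aromatic atoms, an aromatic c carries 1 H when it has two neighbours and 0 H with three, and aromatic n carries 0 H:
  atom 1: C, bond orders sum to 1 (valence 4) → 3 H
  atom 2: C, bond orders sum to 2 (valence 4) → 2 H
  atom 3: aromatic c, 3 neighbours → 0 H
  atom 4: aromatic c, 2 neighbours → 1 H
  atom 5: aromatic c, 3 neighbours → 0 H
  atom 6: N, bond orders sum to 1 (valence 3) → 2 H
  atom 7: aromatic c, 2 neighbours → 1 H
  atom 8: aromatic c, 3 neighbours → 0 H
  atom 9: C, bond orders sum to 4 (valence 4) → 0 H
  atom 10: O, bond orders sum to 2 (valence 2) → 0 H
  atom 11: C, bond orders sum to 1 (valence 4) → 3 H
  atom 12: aromatic c, 3 neighbours → 0 H
  atom 13: C, bond orders sum to 4 (valence 4) → 0 H
  atom 14: N, bond orders sum to 3 (valence 3) → 0 H
Totals → C:11, H:12, N:2, O:1.
In Hill order: C11H12N2O.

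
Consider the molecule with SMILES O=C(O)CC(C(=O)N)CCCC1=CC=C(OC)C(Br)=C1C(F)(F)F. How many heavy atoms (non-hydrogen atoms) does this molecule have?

24

Every atom symbol written in the SMILES (organic subset) is one heavy atom; implicit H are not written.
Heavy atoms by element → Br:1, C:15, F:3, N:1, O:4.
Total: 24.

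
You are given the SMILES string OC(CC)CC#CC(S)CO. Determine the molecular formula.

C8H14O2S

Walk through each heavy atom and fill implicit hydrogens from standard valence (C 4, N 3, O 2, S 2, halogen 1):
  atom 1: O, bond orders sum to 1 (valence 2) → 1 H
  atom 2: C, bond orders sum to 3 (valence 4) → 1 H
  atom 3: C, bond orders sum to 2 (valence 4) → 2 H
  atom 4: C, bond orders sum to 1 (valence 4) → 3 H
  atom 5: C, bond orders sum to 2 (valence 4) → 2 H
  atom 6: C, bond orders sum to 4 (valence 4) → 0 H
  atom 7: C, bond orders sum to 4 (valence 4) → 0 H
  atom 8: C, bond orders sum to 3 (valence 4) → 1 H
  atom 9: S, bond orders sum to 1 (valence 2) → 1 H
  atom 10: C, bond orders sum to 2 (valence 4) → 2 H
  atom 11: O, bond orders sum to 1 (valence 2) → 1 H
Totals → C:8, H:14, O:2, S:1.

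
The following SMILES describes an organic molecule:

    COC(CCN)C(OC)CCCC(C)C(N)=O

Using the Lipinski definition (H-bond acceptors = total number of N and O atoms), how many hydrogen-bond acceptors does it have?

5

N atoms: 2; O atoms: 3.
Lipinski HBA = 2 + 3 = 5.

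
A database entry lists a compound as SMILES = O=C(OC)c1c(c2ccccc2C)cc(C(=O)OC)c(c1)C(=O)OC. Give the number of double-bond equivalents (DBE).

Molecular formula: C19H18O6.
DoU = (2C + 2 + N − H − X) / 2, where X is the halogen count and O/S are ignored.
    = (2·19 + 2 + 0 − 18 − 0) / 2 = 22 / 2 = 11.

11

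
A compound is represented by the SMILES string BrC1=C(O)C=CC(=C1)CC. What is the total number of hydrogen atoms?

Walk through each heavy atom and fill implicit hydrogens from standard valence (C 4, N 3, O 2, S 2, halogen 1):
  atom 1: Br (halogen, monovalent) → 0 H
  atom 2: C, bond orders sum to 4 (valence 4) → 0 H
  atom 3: C, bond orders sum to 4 (valence 4) → 0 H
  atom 4: O, bond orders sum to 1 (valence 2) → 1 H
  atom 5: C, bond orders sum to 3 (valence 4) → 1 H
  atom 6: C, bond orders sum to 3 (valence 4) → 1 H
  atom 7: C, bond orders sum to 4 (valence 4) → 0 H
  atom 8: C, bond orders sum to 3 (valence 4) → 1 H
  atom 9: C, bond orders sum to 2 (valence 4) → 2 H
  atom 10: C, bond orders sum to 1 (valence 4) → 3 H
Total hydrogens: 9.

9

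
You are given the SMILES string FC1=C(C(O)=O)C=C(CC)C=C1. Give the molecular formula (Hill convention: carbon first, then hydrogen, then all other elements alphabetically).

Walk through each heavy atom and fill implicit hydrogens from standard valence (C 4, N 3, O 2, S 2, halogen 1):
  atom 1: F (halogen, monovalent) → 0 H
  atom 2: C, bond orders sum to 4 (valence 4) → 0 H
  atom 3: C, bond orders sum to 4 (valence 4) → 0 H
  atom 4: C, bond orders sum to 4 (valence 4) → 0 H
  atom 5: O, bond orders sum to 1 (valence 2) → 1 H
  atom 6: O, bond orders sum to 2 (valence 2) → 0 H
  atom 7: C, bond orders sum to 3 (valence 4) → 1 H
  atom 8: C, bond orders sum to 4 (valence 4) → 0 H
  atom 9: C, bond orders sum to 2 (valence 4) → 2 H
  atom 10: C, bond orders sum to 1 (valence 4) → 3 H
  atom 11: C, bond orders sum to 3 (valence 4) → 1 H
  atom 12: C, bond orders sum to 3 (valence 4) → 1 H
Totals → C:9, H:9, F:1, O:2.
In Hill order: C9H9FO2.

C9H9FO2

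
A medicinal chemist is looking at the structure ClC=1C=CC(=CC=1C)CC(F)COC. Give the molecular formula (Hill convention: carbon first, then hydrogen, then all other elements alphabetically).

Walk through each heavy atom and fill implicit hydrogens from standard valence (C 4, N 3, O 2, S 2, halogen 1):
  atom 1: Cl (halogen, monovalent) → 0 H
  atom 2: C, bond orders sum to 4 (valence 4) → 0 H
  atom 3: C, bond orders sum to 3 (valence 4) → 1 H
  atom 4: C, bond orders sum to 3 (valence 4) → 1 H
  atom 5: C, bond orders sum to 4 (valence 4) → 0 H
  atom 6: C, bond orders sum to 3 (valence 4) → 1 H
  atom 7: C, bond orders sum to 4 (valence 4) → 0 H
  atom 8: C, bond orders sum to 1 (valence 4) → 3 H
  atom 9: C, bond orders sum to 2 (valence 4) → 2 H
  atom 10: C, bond orders sum to 3 (valence 4) → 1 H
  atom 11: F (halogen, monovalent) → 0 H
  atom 12: C, bond orders sum to 2 (valence 4) → 2 H
  atom 13: O, bond orders sum to 2 (valence 2) → 0 H
  atom 14: C, bond orders sum to 1 (valence 4) → 3 H
Totals → C:11, H:14, Cl:1, F:1, O:1.

C11H14ClFO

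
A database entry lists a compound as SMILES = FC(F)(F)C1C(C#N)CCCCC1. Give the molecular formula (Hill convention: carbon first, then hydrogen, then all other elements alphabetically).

Walk through each heavy atom and fill implicit hydrogens from standard valence (C 4, N 3, O 2, S 2, halogen 1):
  atom 1: F (halogen, monovalent) → 0 H
  atom 2: C, bond orders sum to 4 (valence 4) → 0 H
  atom 3: F (halogen, monovalent) → 0 H
  atom 4: F (halogen, monovalent) → 0 H
  atom 5: C, bond orders sum to 3 (valence 4) → 1 H
  atom 6: C, bond orders sum to 3 (valence 4) → 1 H
  atom 7: C, bond orders sum to 4 (valence 4) → 0 H
  atom 8: N, bond orders sum to 3 (valence 3) → 0 H
  atom 9: C, bond orders sum to 2 (valence 4) → 2 H
  atom 10: C, bond orders sum to 2 (valence 4) → 2 H
  atom 11: C, bond orders sum to 2 (valence 4) → 2 H
  atom 12: C, bond orders sum to 2 (valence 4) → 2 H
  atom 13: C, bond orders sum to 2 (valence 4) → 2 H
Totals → C:9, H:12, F:3, N:1.
In Hill order: C9H12F3N.

C9H12F3N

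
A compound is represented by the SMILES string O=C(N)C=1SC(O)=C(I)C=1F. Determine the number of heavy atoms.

Every atom symbol written in the SMILES (organic subset) is one heavy atom; implicit H are not written.
Heavy atoms by element → C:5, F:1, I:1, N:1, O:2, S:1.
Total: 11.

11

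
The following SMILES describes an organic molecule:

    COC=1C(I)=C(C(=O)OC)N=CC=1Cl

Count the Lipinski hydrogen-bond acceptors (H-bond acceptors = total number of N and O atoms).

N atoms: 1; O atoms: 3.
Lipinski HBA = 1 + 3 = 4.

4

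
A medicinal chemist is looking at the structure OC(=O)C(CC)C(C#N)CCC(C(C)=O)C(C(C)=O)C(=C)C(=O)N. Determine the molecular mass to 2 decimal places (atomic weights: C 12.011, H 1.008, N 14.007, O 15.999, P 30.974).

336.39 g/mol

First, the molecular formula is C17H24N2O5 (counting implicit H from valence).
  C: 17 × 12.011 = 204.187
  H: 24 × 1.008 = 24.192
  N: 2 × 14.007 = 28.014
  O: 5 × 15.999 = 79.995
Sum: 17×12.011 + 24×1.008 + 2×14.007 + 5×15.999 = 336.388 → 336.39 g/mol.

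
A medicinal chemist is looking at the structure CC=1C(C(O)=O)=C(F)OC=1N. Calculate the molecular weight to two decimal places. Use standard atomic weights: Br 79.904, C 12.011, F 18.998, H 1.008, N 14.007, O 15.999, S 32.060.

First, the molecular formula is C6H6FNO3 (counting implicit H from valence).
  C: 6 × 12.011 = 72.066
  F: 1 × 18.998 = 18.998
  H: 6 × 1.008 = 6.048
  N: 1 × 14.007 = 14.007
  O: 3 × 15.999 = 47.997
Sum: 6×12.011 + 1×18.998 + 6×1.008 + 1×14.007 + 3×15.999 = 159.116 → 159.12 g/mol.

159.12 g/mol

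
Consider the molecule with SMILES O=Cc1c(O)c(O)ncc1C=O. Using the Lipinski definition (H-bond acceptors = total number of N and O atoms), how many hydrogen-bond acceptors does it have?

5

N atoms: 1; O atoms: 4.
Lipinski HBA = 1 + 4 = 5.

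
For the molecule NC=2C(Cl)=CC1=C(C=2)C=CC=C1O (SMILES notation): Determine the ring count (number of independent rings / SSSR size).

2

In SMILES, each pair of matching ring-closure digits denotes one ring-closing bond; the number of such bonds equals the number of independent rings.
Ring-closure bonds here: 2.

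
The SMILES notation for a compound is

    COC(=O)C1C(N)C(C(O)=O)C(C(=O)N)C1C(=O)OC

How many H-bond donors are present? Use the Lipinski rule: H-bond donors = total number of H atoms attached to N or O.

5

Donors: find every N or O and count the H atoms it carries.
  atom 2 (O): bond orders sum to 2 → 0 H
  atom 4 (O): bond orders sum to 2 → 0 H
  atom 7 (N): bond orders sum to 1 → 2 H
  atom 10 (O): bond orders sum to 1 → 1 H
  atom 11 (O): bond orders sum to 2 → 0 H
  atom 14 (O): bond orders sum to 2 → 0 H
  atom 15 (N): bond orders sum to 1 → 2 H
  atom 18 (O): bond orders sum to 2 → 0 H
  atom 19 (O): bond orders sum to 2 → 0 H
Lipinski HBD = 5.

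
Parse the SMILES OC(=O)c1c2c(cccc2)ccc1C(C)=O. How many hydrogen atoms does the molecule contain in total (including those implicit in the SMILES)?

10

Walk through each heavy atom and fill implicit hydrogens from standard valence (C 4, N 3, O 2, S 2, halogen 1); for lowercase aromatic atoms, an aromatic c carries 1 H when it has two neighbours and 0 H with three, and aromatic n carries 0 H:
  atom 1: O, bond orders sum to 1 (valence 2) → 1 H
  atom 2: C, bond orders sum to 4 (valence 4) → 0 H
  atom 3: O, bond orders sum to 2 (valence 2) → 0 H
  atom 4: aromatic c, 3 neighbours → 0 H
  atom 5: aromatic c, 3 neighbours → 0 H
  atom 6: aromatic c, 3 neighbours → 0 H
  atom 7: aromatic c, 2 neighbours → 1 H
  atom 8: aromatic c, 2 neighbours → 1 H
  atom 9: aromatic c, 2 neighbours → 1 H
  atom 10: aromatic c, 2 neighbours → 1 H
  atom 11: aromatic c, 2 neighbours → 1 H
  atom 12: aromatic c, 2 neighbours → 1 H
  atom 13: aromatic c, 3 neighbours → 0 H
  atom 14: C, bond orders sum to 4 (valence 4) → 0 H
  atom 15: C, bond orders sum to 1 (valence 4) → 3 H
  atom 16: O, bond orders sum to 2 (valence 2) → 0 H
Total hydrogens: 10.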